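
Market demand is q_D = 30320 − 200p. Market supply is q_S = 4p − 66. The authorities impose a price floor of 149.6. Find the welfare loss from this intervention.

In inverse form: demand p = 151.6 − 0.005q, supply p = 16.5 + 0.25q.
Competitive equilibrium: 151.6 − 0.005q = 16.5 + 0.25q → q* = 529.8039, p* = 148.951.
At the floor p = 149.6, quantity demanded = (151.6 − 149.6)/0.005 = 400.
Sellers' marginal cost at q' = 400: 16.5 + 0.25·400 = 116.5.
Δq = 529.8039 − 400 = 129.8039; wedge = 149.6 − 116.5 = 33.1.
Welfare loss = ½ × 129.8039 × 33.1 = 2148.25.

2148.25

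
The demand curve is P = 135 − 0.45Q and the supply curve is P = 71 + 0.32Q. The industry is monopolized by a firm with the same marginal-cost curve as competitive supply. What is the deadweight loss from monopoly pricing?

Competitive equilibrium: 135 − 0.45Q = 71 + 0.32Q → Q* = 83.1169, P* = 97.5974.
Marginal revenue: MR = 135 − 0.9Q. Set MR = MC: 135 − 0.9Q = 71 + 0.32Q → Q_m = 52.459.
Price P_m = 135 − 0.45·52.459 = 111.3935; MC(Q_m) = 71 + 0.32·52.459 = 87.7869.
Competitive Q* = 83.1169, so ΔQ = 30.6579; wedge = 111.3935 − 87.7869 = 23.6066.
Deadweight loss = ½ × 30.6579 × 23.6066 = 361.86.

361.86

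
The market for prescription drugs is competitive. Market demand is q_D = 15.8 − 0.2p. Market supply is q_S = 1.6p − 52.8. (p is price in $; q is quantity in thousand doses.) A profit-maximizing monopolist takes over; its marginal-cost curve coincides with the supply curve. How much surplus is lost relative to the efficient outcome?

$41.65 thousand

In inverse form: demand p = 79 − 5q, supply p = 33 + 0.625q.
Competitive equilibrium: 79 − 5q = 33 + 0.625q → q* = 8.1778, p* = 38.1111.
Marginal revenue: MR = 79 − 10q. Set MR = MC: 79 − 10q = 33 + 0.625q → q_m = 4.3294.
Price p_m = 79 − 5·4.3294 = 57.353; MC(q_m) = 33 + 0.625·4.3294 = 35.7059.
Competitive q* = 8.1778, so Δq = 3.8484; wedge = 57.353 − 35.7059 = 21.6471.
DWL = ½ × 3.8484 × 21.6471 = $41.65 thousand.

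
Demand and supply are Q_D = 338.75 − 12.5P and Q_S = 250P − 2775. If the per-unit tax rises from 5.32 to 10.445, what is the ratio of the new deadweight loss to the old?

In inverse form: demand P = 27.1 − 0.08Q, supply P = 11.1 + 0.004Q.
Competitive equilibrium: 27.1 − 0.08Q = 11.1 + 0.004Q → Q* = 190.4762, P* = 11.8619.
For a per-unit tax t: ΔQ = t/0.084, so DWL = ½·t·(t/0.084) = t²/0.168.
At t = 5.32: DWL = 168.467. At t = 10.445: DWL = 649.393.
Ratio = (10.445/5.32)² = 3.855.

3.855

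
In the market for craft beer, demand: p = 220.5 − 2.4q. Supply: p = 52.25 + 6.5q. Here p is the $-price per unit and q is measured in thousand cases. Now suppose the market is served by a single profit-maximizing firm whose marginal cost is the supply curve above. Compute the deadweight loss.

Competitive equilibrium: 220.5 − 2.4q = 52.25 + 6.5q → q* = 18.9045, p* = 175.1292.
Marginal revenue: MR = 220.5 − 4.8q. Set MR = MC: 220.5 − 4.8q = 52.25 + 6.5q → q_m = 14.8894.
Price p_m = 220.5 − 2.4·14.8894 = 184.7654; MC(q_m) = 52.25 + 6.5·14.8894 = 149.0311.
Competitive q* = 18.9045, so Δq = 4.0151; wedge = 184.7654 − 149.0311 = 35.7343.
Deadweight loss = ½ × 4.0151 × 35.7343 = $71.74 thousand.

$71.74 thousand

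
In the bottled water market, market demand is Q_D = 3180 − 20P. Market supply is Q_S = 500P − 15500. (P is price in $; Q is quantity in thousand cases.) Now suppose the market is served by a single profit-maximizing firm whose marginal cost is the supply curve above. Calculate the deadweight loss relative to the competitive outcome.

$37855.26 thousand

In inverse form: demand P = 159 − 0.05Q, supply P = 31 + 0.002Q.
Competitive equilibrium: 159 − 0.05Q = 31 + 0.002Q → Q* = 2461.5385, P* = 35.9231.
Marginal revenue: MR = 159 − 0.1Q. Set MR = MC: 159 − 0.1Q = 31 + 0.002Q → Q_m = 1254.902.
Price P_m = 159 − 0.05·1254.902 = 96.2549; MC(Q_m) = 31 + 0.002·1254.902 = 33.5098.
Competitive Q* = 2461.5385, so ΔQ = 1206.6365; wedge = 96.2549 − 33.5098 = 62.7451.
The triangle = ½ × 1206.6365 × 62.7451 = $37855.26 thousand.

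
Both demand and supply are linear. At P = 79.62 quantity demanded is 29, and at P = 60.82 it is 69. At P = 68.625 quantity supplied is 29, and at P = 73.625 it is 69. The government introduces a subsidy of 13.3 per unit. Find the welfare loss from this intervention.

Demand slope = (60.82 − 79.62)/(69 − 29) = −0.47, so P = 93.25 − 0.47Q.
Supply slope = (73.625 − 68.625)/(69 − 29) = 0.125, so P = 65 + 0.125Q.
Competitive equilibrium: 93.25 − 0.47Q = 65 + 0.125Q → Q* = 47.479, P* = 70.9349.
The subsidy lowers effective supply by 13.3: P = 51.7 + 0.125Q.
New quantity: 93.25 − 0.47Q = 51.7 + 0.125Q → Q' = 69.8319.
Overproduction ΔQ = 69.8319 − 47.479 = 22.3529; wedge = subsidy = 13.3.
DWL = ½ × 22.3529 × 13.3 = 148.65.

148.65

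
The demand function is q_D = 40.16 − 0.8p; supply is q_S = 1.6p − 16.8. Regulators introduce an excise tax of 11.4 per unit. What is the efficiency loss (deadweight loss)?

In inverse form: demand p = 50.2 − 1.25q, supply p = 10.5 + 0.625q.
Competitive equilibrium: 50.2 − 1.25q = 10.5 + 0.625q → q* = 21.1733, p* = 23.7333.
With the tax, the buyer price exceeds the seller price by 11.4: (50.2 − 1.25q) − (10.5 + 0.625q) = 11.4 → q' = 15.0933.
Δq = 21.1733 − 15.0933 = 6.08; the wedge equals the tax, 11.4.
DWL = ½ × 6.08 × 11.4 = 34.656.

34.656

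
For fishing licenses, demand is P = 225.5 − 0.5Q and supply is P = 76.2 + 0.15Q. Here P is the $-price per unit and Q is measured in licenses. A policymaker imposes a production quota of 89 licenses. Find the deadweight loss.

Competitive equilibrium: 225.5 − 0.5Q = 76.2 + 0.15Q → Q* = 229.6923, P* = 110.6538.
At Q = 89: demand price = 225.5 − 0.5·89 = 181; supply price = 76.2 + 0.15·89 = 89.55.
ΔQ = 229.6923 − 89 = 140.6923; wedge = 181 − 89.55 = 91.45.
Welfare loss = ½ × 140.6923 × 91.45 = $6433.16.

$6433.16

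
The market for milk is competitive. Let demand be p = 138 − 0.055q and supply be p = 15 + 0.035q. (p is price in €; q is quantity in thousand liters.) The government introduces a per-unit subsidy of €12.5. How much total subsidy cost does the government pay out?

€18819.44 thousand

Competitive equilibrium: 138 − 0.055q = 15 + 0.035q → q* = 1366.66667, p* = 62.83333.
The subsidy lowers effective supply by 12.5: p = 2.5 + 0.035q.
New quantity: 138 − 0.055q = 2.5 + 0.035q → q' = 1505.55556.
Total subsidy cost = 12.5 × 1505.55556 = €18819.44 thousand.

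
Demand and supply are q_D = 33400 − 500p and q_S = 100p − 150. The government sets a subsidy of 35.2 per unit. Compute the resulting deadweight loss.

51626.67

In inverse form: demand p = 66.8 − 0.002q, supply p = 1.5 + 0.01q.
Competitive equilibrium: 66.8 − 0.002q = 1.5 + 0.01q → q* = 5441.6667, p* = 55.9167.
The subsidy lowers effective supply by 35.2: p = 0.01q − 33.7.
New quantity: 66.8 − 0.002q = 0.01q − 33.7 → q' = 8375.
Overproduction Δq = 8375 − 5441.6667 = 2933.3333; wedge = subsidy = 35.2.
Deadweight loss = ½ × 2933.3333 × 35.2 = 51626.67.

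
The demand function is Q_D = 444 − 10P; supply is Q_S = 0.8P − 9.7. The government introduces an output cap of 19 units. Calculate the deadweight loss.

In inverse form: demand P = 44.4 − 0.1Q, supply P = 12.125 + 1.25Q.
Competitive equilibrium: 44.4 − 0.1Q = 12.125 + 1.25Q → Q* = 23.9074, P* = 42.0093.
At Q = 19: demand price = 44.4 − 0.1·19 = 42.5; supply price = 12.125 + 1.25·19 = 35.875.
ΔQ = 23.9074 − 19 = 4.9074; wedge = 42.5 − 35.875 = 6.625.
Deadweight loss = ½ × 4.9074 × 6.625 = 16.26.

16.26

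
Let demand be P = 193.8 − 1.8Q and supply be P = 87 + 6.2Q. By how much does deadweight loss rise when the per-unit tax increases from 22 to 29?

Competitive equilibrium: 193.8 − 1.8Q = 87 + 6.2Q → Q* = 13.35, P* = 169.77.
For a per-unit tax t: ΔQ = t/8, so DWL = ½·t·(t/8) = t²/16.
At t = 22: DWL = 30.25. At t = 29: DWL = 52.563.
Increase = 52.563 − 30.25 = 22.31.

22.31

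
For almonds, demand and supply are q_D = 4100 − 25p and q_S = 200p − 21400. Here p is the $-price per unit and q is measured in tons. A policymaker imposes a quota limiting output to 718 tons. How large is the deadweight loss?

$6773.29

In inverse form: demand p = 164 − 0.04q, supply p = 107 + 0.005q.
Competitive equilibrium: 164 − 0.04q = 107 + 0.005q → q* = 1266.6667, p* = 113.3333.
At q = 718: demand price = 164 − 0.04·718 = 135.28; supply price = 107 + 0.005·718 = 110.59.
Δq = 1266.6667 − 718 = 548.6667; wedge = 135.28 − 110.59 = 24.69.
DWL = ½ × 548.6667 × 24.69 = $6773.29.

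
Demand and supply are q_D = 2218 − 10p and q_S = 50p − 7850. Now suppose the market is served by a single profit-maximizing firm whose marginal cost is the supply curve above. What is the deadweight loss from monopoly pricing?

3614.88

In inverse form: demand p = 221.8 − 0.1q, supply p = 157 + 0.02q.
Competitive equilibrium: 221.8 − 0.1q = 157 + 0.02q → q* = 540, p* = 167.8.
Marginal revenue: MR = 221.8 − 0.2q. Set MR = MC: 221.8 − 0.2q = 157 + 0.02q → q_m = 294.5455.
Price p_m = 221.8 − 0.1·294.5455 = 192.3455; MC(q_m) = 157 + 0.02·294.5455 = 162.8909.
Competitive q* = 540, so Δq = 245.4545; wedge = 192.3455 − 162.8909 = 29.4546.
DWL = ½ × 245.4545 × 29.4546 = 3614.88.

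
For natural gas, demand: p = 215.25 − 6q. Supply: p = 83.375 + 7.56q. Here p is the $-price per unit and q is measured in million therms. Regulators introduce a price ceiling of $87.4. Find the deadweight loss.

Competitive equilibrium: 215.25 − 6q = 83.375 + 7.56q → q* = 9.7253, p* = 156.8982.
At the ceiling p = 87.4, quantity supplied = (87.4 − 83.375)/7.56 = 0.5324.
Willingness to pay at q' = 0.5324: 215.25 − 6·0.5324 = 212.0556.
Δq = 9.7253 − 0.5324 = 9.1929; wedge = 212.0556 − 87.4 = 124.6556.
Welfare loss = ½ × 9.1929 × 124.6556 = $572.97 million.

$572.97 million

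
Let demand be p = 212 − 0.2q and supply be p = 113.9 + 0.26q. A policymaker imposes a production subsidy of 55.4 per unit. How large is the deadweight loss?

3336.04

Competitive equilibrium: 212 − 0.2q = 113.9 + 0.26q → q* = 213.2609, p* = 169.3478.
The subsidy lowers effective supply by 55.4: p = 58.5 + 0.26q.
New quantity: 212 − 0.2q = 58.5 + 0.26q → q' = 333.6957.
Overproduction Δq = 333.6957 − 213.2609 = 120.4348; wedge = subsidy = 55.4.
Welfare loss = ½ × 120.4348 × 55.4 = 3336.04.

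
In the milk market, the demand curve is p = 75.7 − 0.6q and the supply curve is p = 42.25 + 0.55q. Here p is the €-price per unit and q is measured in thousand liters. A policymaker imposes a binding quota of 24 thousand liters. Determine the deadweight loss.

€14.88 thousand

Competitive equilibrium: 75.7 − 0.6q = 42.25 + 0.55q → q* = 29.087, p* = 58.2478.
At q = 24: demand price = 75.7 − 0.6·24 = 61.3; supply price = 42.25 + 0.55·24 = 55.45.
Δq = 29.087 − 24 = 5.087; wedge = 61.3 − 55.45 = 5.85.
Deadweight loss = ½ × 5.087 × 5.85 = €14.88 thousand.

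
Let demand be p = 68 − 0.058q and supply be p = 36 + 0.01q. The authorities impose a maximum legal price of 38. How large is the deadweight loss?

Competitive equilibrium: 68 − 0.058q = 36 + 0.01q → q* = 470.5882, p* = 40.7059.
At the ceiling p = 38, quantity supplied = (38 − 36)/0.01 = 200.
Willingness to pay at q' = 200: 68 − 0.058·200 = 56.4.
Δq = 470.5882 − 200 = 270.5882; wedge = 56.4 − 38 = 18.4.
Welfare loss = ½ × 270.5882 × 18.4 = 2489.41.

2489.41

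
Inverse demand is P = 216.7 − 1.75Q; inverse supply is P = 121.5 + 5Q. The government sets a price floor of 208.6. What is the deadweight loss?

Competitive equilibrium: 216.7 − 1.75Q = 121.5 + 5Q → Q* = 14.1037, P* = 192.0185.
At the floor P = 208.6, quantity demanded = (216.7 − 208.6)/1.75 = 4.6286.
Sellers' marginal cost at Q' = 4.6286: 121.5 + 5·4.6286 = 144.643.
ΔQ = 14.1037 − 4.6286 = 9.4751; wedge = 208.6 − 144.643 = 63.957.
DWL = ½ × 9.4751 × 63.957 = 303.

303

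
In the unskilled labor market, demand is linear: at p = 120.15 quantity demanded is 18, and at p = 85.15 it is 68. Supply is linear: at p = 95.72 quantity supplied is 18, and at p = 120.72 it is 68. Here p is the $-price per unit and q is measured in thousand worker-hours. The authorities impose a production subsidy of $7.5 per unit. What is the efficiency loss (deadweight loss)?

Demand slope = (85.15 − 120.15)/(68 − 18) = −0.7, so p = 132.75 − 0.7q.
Supply slope = (120.72 − 95.72)/(68 − 18) = 0.5, so p = 86.72 + 0.5q.
Competitive equilibrium: 132.75 − 0.7q = 86.72 + 0.5q → q* = 38.3583, p* = 105.8992.
The subsidy lowers effective supply by 7.5: p = 79.22 + 0.5q.
New quantity: 132.75 − 0.7q = 79.22 + 0.5q → q' = 44.6083.
Overproduction Δq = 44.6083 − 38.3583 = 6.25; wedge = subsidy = 7.5.
Deadweight loss = ½ × 6.25 × 7.5 = $23.44 thousand.

$23.44 thousand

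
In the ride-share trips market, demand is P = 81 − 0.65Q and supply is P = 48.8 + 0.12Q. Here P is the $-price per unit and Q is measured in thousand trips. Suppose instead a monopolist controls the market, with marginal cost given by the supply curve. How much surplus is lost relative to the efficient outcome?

$141.07 thousand

Competitive equilibrium: 81 − 0.65Q = 48.8 + 0.12Q → Q* = 41.8182, P* = 53.8182.
Marginal revenue: MR = 81 − 1.3Q. Set MR = MC: 81 − 1.3Q = 48.8 + 0.12Q → Q_m = 22.6761.
Price P_m = 81 − 0.65·22.6761 = 66.2605; MC(Q_m) = 48.8 + 0.12·22.6761 = 51.5211.
Competitive Q* = 41.8182, so ΔQ = 19.1421; wedge = 66.2605 − 51.5211 = 14.7394.
DWL = ½ × 19.1421 × 14.7394 = $141.07 thousand.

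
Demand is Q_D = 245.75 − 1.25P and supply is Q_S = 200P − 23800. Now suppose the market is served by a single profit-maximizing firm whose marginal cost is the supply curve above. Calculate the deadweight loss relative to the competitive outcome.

In inverse form: demand P = 196.6 − 0.8Q, supply P = 119 + 0.005Q.
Competitive equilibrium: 196.6 − 0.8Q = 119 + 0.005Q → Q* = 96.3975, P* = 119.482.
Marginal revenue: MR = 196.6 − 1.6Q. Set MR = MC: 196.6 − 1.6Q = 119 + 0.005Q → Q_m = 48.3489.
Price P_m = 196.6 − 0.8·48.3489 = 157.9209; MC(Q_m) = 119 + 0.005·48.3489 = 119.2417.
Competitive Q* = 96.3975, so ΔQ = 48.0486; wedge = 157.9209 − 119.2417 = 38.6792.
Welfare loss = ½ × 48.0486 × 38.6792 = 929.24.

929.24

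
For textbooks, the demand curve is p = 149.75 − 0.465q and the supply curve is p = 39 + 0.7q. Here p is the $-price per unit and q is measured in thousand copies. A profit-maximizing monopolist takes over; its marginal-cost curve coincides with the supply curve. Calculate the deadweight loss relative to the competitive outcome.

Competitive equilibrium: 149.75 − 0.465q = 39 + 0.7q → q* = 95.0644, p* = 105.5451.
Marginal revenue: MR = 149.75 − 0.93q. Set MR = MC: 149.75 − 0.93q = 39 + 0.7q → q_m = 67.9448.
Price p_m = 149.75 − 0.465·67.9448 = 118.1557; MC(q_m) = 39 + 0.7·67.9448 = 86.5614.
Competitive q* = 95.0644, so Δq = 27.1196; wedge = 118.1557 − 86.5614 = 31.5943.
DWL = ½ × 27.1196 × 31.5943 = $428.41 thousand.

$428.41 thousand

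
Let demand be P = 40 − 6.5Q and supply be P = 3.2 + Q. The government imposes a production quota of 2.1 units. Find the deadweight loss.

Competitive equilibrium: 40 − 6.5Q = 3.2 + Q → Q* = 4.9067, P* = 8.1067.
At Q = 2.1: demand price = 40 − 6.5·2.1 = 26.35; supply price = 3.2 + 1·2.1 = 5.3.
ΔQ = 4.9067 − 2.1 = 2.8067; wedge = 26.35 − 5.3 = 21.05.
The triangle = ½ × 2.8067 × 21.05 = 29.54.

29.54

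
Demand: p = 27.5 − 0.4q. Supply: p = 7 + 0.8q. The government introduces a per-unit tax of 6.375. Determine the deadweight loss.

Competitive equilibrium: 27.5 − 0.4q = 7 + 0.8q → q* = 17.0833, p* = 20.6667.
With the tax, the buyer price exceeds the seller price by 6.375: (27.5 − 0.4q) − (7 + 0.8q) = 6.375 → q' = 11.7708.
Δq = 17.0833 − 11.7708 = 5.3125; the wedge equals the tax, 6.375.
The triangle = ½ × 5.3125 × 6.375 = 16.93.

16.93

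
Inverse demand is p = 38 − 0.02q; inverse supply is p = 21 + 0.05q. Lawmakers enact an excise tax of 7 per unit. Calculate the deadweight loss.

Competitive equilibrium: 38 − 0.02q = 21 + 0.05q → q* = 242.8571, p* = 33.1429.
With the tax, the buyer price exceeds the seller price by 7: (38 − 0.02q) − (21 + 0.05q) = 7 → q' = 142.8571.
Δq = 242.8571 − 142.8571 = 100; the wedge equals the tax, 7.
Welfare loss = ½ × 100 × 7 = 350.

350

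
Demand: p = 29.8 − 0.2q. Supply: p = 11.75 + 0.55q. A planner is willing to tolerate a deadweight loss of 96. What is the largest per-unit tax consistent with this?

12

Competitive equilibrium: 29.8 − 0.2q = 11.75 + 0.55q → q* = 24.0667, p* = 24.9867.
A tax t gives Δq = t/0.75 and wedge t, so DWL = t²/1.5.
t²/1.5 = 96 → t² = 144 → t = 12.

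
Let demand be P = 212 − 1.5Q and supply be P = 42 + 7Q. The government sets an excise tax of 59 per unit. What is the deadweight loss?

Competitive equilibrium: 212 − 1.5Q = 42 + 7Q → Q* = 20, P* = 182.
With the tax, the buyer price exceeds the seller price by 59: (212 − 1.5Q) − (42 + 7Q) = 59 → Q' = 13.05882.
ΔQ = 20 − 13.05882 = 6.94118; the wedge equals the tax, 59.
Deadweight loss = ½ × 6.94118 × 59 = 204.76.

204.76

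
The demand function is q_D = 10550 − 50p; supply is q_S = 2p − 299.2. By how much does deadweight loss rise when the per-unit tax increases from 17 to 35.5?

In inverse form: demand p = 211 − 0.02q, supply p = 149.6 + 0.5q.
Competitive equilibrium: 211 − 0.02q = 149.6 + 0.5q → q* = 118.0769, p* = 208.6385.
For a per-unit tax t: Δq = t/0.52, so DWL = ½·t·(t/0.52) = t²/1.04.
At t = 17: DWL = 277.885. At t = 35.5: DWL = 1211.779.
Increase = 1211.779 − 277.885 = 933.89.

933.89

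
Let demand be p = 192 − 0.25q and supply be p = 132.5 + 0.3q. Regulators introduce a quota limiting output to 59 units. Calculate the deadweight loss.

665.18

Competitive equilibrium: 192 − 0.25q = 132.5 + 0.3q → q* = 108.1818, p* = 164.9545.
At q = 59: demand price = 192 − 0.25·59 = 177.25; supply price = 132.5 + 0.3·59 = 150.2.
Δq = 108.1818 − 59 = 49.1818; wedge = 177.25 − 150.2 = 27.05.
DWL = ½ × 49.1818 × 27.05 = 665.18.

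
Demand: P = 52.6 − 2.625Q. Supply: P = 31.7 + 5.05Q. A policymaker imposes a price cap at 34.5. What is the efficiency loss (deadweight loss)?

Competitive equilibrium: 52.6 − 2.625Q = 31.7 + 5.05Q → Q* = 2.7231, P* = 45.4518.
At the ceiling P = 34.5, quantity supplied = (34.5 − 31.7)/5.05 = 0.5545.
Willingness to pay at Q' = 0.5545: 52.6 − 2.625·0.5545 = 51.1444.
ΔQ = 2.7231 − 0.5545 = 2.1686; wedge = 51.1444 − 34.5 = 16.6444.
The triangle = ½ × 2.1686 × 16.6444 = 18.05.

18.05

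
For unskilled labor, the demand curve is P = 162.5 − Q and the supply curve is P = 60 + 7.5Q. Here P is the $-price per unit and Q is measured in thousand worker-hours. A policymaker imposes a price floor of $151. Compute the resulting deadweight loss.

Competitive equilibrium: 162.5 − Q = 60 + 7.5Q → Q* = 12.0588, P* = 150.4412.
At the floor P = 151, quantity demanded = (162.5 − 151)/1 = 11.5.
Sellers' marginal cost at Q' = 11.5: 60 + 7.5·11.5 = 146.25.
ΔQ = 12.0588 − 11.5 = 0.5588; wedge = 151 − 146.25 = 4.75.
The triangle = ½ × 0.5588 × 4.75 = $1.33 thousand.

$1.33 thousand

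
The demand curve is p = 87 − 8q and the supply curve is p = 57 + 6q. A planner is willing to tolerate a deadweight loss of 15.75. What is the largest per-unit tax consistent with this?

Competitive equilibrium: 87 − 8q = 57 + 6q → q* = 2.1429, p* = 69.8571.
A tax t gives Δq = t/14 and wedge t, so DWL = t²/28.
t²/28 = 15.75 → t² = 441 → t = 21.

21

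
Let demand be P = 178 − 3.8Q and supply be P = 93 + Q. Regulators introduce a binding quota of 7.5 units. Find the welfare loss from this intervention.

Competitive equilibrium: 178 − 3.8Q = 93 + Q → Q* = 17.7083, P* = 110.7083.
At Q = 7.5: demand price = 178 − 3.8·7.5 = 149.5; supply price = 93 + 1·7.5 = 100.5.
ΔQ = 17.7083 − 7.5 = 10.2083; wedge = 149.5 − 100.5 = 49.
Deadweight loss = ½ × 10.2083 × 49 = 250.10.

250.10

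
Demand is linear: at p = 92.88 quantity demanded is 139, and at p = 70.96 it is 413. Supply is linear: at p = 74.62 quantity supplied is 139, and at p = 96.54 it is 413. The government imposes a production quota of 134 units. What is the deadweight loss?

Demand slope = (70.96 − 92.88)/(413 − 139) = −0.08, so p = 104 − 0.08q.
Supply slope = (96.54 − 74.62)/(413 − 139) = 0.08, so p = 63.5 + 0.08q.
Competitive equilibrium: 104 − 0.08q = 63.5 + 0.08q → q* = 253.125, p* = 83.75.
At q = 134: demand price = 104 − 0.08·134 = 93.28; supply price = 63.5 + 0.08·134 = 74.22.
Δq = 253.125 − 134 = 119.125; wedge = 93.28 − 74.22 = 19.06.
Welfare loss = ½ × 119.125 × 19.06 = 1135.26.

1135.26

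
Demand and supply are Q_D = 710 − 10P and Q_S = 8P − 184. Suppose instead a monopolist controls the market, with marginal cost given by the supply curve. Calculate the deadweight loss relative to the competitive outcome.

In inverse form: demand P = 71 − 0.1Q, supply P = 23 + 0.125Q.
Competitive equilibrium: 71 − 0.1Q = 23 + 0.125Q → Q* = 213.33333, P* = 49.66667.
Marginal revenue: MR = 71 − 0.2Q. Set MR = MC: 71 − 0.2Q = 23 + 0.125Q → Q_m = 147.69231.
Price P_m = 71 − 0.1·147.69231 = 56.23077; MC(Q_m) = 23 + 0.125·147.69231 = 41.46154.
Competitive Q* = 213.33333, so ΔQ = 65.64102; wedge = 56.23077 − 41.46154 = 14.76923.
DWL = ½ × 65.64102 × 14.76923 = 484.73.

484.73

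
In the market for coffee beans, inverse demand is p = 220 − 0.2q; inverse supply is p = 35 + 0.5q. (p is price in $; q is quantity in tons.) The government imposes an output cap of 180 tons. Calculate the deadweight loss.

Competitive equilibrium: 220 − 0.2q = 35 + 0.5q → q* = 264.2857, p* = 167.1429.
At q = 180: demand price = 220 − 0.2·180 = 184; supply price = 35 + 0.5·180 = 125.
Δq = 264.2857 − 180 = 84.2857; wedge = 184 − 125 = 59.
The triangle = ½ × 84.2857 × 59 = $2486.43.

$2486.43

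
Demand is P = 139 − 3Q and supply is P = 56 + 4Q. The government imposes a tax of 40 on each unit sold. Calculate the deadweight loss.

Competitive equilibrium: 139 − 3Q = 56 + 4Q → Q* = 11.85714, P* = 103.42857.
With the tax, the buyer price exceeds the seller price by 40: (139 − 3Q) − (56 + 4Q) = 40 → Q' = 6.14286.
ΔQ = 11.85714 − 6.14286 = 5.71428; the wedge equals the tax, 40.
Deadweight loss = ½ × 5.71428 × 40 = 114.29.

114.29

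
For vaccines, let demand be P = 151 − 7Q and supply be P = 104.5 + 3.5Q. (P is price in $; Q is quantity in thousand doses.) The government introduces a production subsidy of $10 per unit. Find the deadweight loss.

$4.76 thousand

Competitive equilibrium: 151 − 7Q = 104.5 + 3.5Q → Q* = 4.4286, P* = 120.
The subsidy lowers effective supply by 10: P = 94.5 + 3.5Q.
New quantity: 151 − 7Q = 94.5 + 3.5Q → Q' = 5.381.
Overproduction ΔQ = 5.381 − 4.4286 = 0.9524; wedge = subsidy = 10.
DWL = ½ × 0.9524 × 10 = $4.76 thousand.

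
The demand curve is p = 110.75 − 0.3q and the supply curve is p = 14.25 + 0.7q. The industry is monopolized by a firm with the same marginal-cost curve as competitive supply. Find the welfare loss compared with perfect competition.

247.96

Competitive equilibrium: 110.75 − 0.3q = 14.25 + 0.7q → q* = 96.5, p* = 81.8.
Marginal revenue: MR = 110.75 − 0.6q. Set MR = MC: 110.75 − 0.6q = 14.25 + 0.7q → q_m = 74.2308.
Price p_m = 110.75 − 0.3·74.2308 = 88.4808; MC(q_m) = 14.25 + 0.7·74.2308 = 66.2116.
Competitive q* = 96.5, so Δq = 22.2692; wedge = 88.4808 − 66.2116 = 22.2692.
Deadweight loss = ½ × 22.2692 × 22.2692 = 247.96.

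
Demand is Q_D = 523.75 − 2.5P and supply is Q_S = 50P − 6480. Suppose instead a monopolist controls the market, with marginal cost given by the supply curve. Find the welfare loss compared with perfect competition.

1808.45

In inverse form: demand P = 209.5 − 0.4Q, supply P = 129.6 + 0.02Q.
Competitive equilibrium: 209.5 − 0.4Q = 129.6 + 0.02Q → Q* = 190.2381, P* = 133.4048.
Marginal revenue: MR = 209.5 − 0.8Q. Set MR = MC: 209.5 − 0.8Q = 129.6 + 0.02Q → Q_m = 97.439.
Price P_m = 209.5 − 0.4·97.439 = 170.5244; MC(Q_m) = 129.6 + 0.02·97.439 = 131.5488.
Competitive Q* = 190.2381, so ΔQ = 92.7991; wedge = 170.5244 − 131.5488 = 38.9756.
The triangle = ½ × 92.7991 × 38.9756 = 1808.45.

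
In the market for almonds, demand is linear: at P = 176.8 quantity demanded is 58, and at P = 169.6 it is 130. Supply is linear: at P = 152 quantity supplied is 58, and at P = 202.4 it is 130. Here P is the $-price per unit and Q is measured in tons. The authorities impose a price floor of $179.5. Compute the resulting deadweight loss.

Demand slope = (169.6 − 176.8)/(130 − 58) = −0.1, so P = 182.6 − 0.1Q.
Supply slope = (202.4 − 152)/(130 − 58) = 0.7, so P = 111.4 + 0.7Q.
Competitive equilibrium: 182.6 − 0.1Q = 111.4 + 0.7Q → Q* = 89, P* = 173.7.
At the floor P = 179.5, quantity demanded = (182.6 − 179.5)/0.1 = 31.
Sellers' marginal cost at Q' = 31: 111.4 + 0.7·31 = 133.1.
ΔQ = 89 − 31 = 58; wedge = 179.5 − 133.1 = 46.4.
Welfare loss = ½ × 58 × 46.4 = $1345.60.

$1345.60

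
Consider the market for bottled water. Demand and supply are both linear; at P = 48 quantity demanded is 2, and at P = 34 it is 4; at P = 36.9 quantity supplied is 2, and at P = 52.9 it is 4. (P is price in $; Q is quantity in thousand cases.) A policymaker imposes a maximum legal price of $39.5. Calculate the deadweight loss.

Demand slope = (34 − 48)/(4 − 2) = −7, so P = 62 − 7Q.
Supply slope = (52.9 − 36.9)/(4 − 2) = 8, so P = 20.9 + 8Q.
Competitive equilibrium: 62 − 7Q = 20.9 + 8Q → Q* = 2.74, P* = 42.82.
At the ceiling P = 39.5, quantity supplied = (39.5 − 20.9)/8 = 2.325.
Willingness to pay at Q' = 2.325: 62 − 7·2.325 = 45.725.
ΔQ = 2.74 − 2.325 = 0.415; wedge = 45.725 − 39.5 = 6.225.
The triangle = ½ × 0.415 × 6.225 = $1.29 thousand.

$1.29 thousand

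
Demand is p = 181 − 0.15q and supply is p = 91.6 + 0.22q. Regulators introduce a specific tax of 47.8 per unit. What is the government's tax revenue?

5374.27

Competitive equilibrium: 181 − 0.15q = 91.6 + 0.22q → q* = 241.6216, p* = 144.7568.
With the tax, the buyer price exceeds the seller price by 47.8: (181 − 0.15q) − (91.6 + 0.22q) = 47.8 → q' = 112.4324.
Tax revenue = 47.8 × 112.4324 = 5374.27.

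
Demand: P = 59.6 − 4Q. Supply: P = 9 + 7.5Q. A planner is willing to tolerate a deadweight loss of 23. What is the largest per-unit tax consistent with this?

Competitive equilibrium: 59.6 − 4Q = 9 + 7.5Q → Q* = 4.4, P* = 42.
A tax t gives ΔQ = t/11.5 and wedge t, so DWL = t²/23.
t²/23 = 23 → t² = 529 → t = 23.

23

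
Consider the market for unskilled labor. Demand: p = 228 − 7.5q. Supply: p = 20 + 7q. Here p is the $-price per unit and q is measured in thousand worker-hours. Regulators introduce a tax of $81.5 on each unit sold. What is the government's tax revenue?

Competitive equilibrium: 228 − 7.5q = 20 + 7q → q* = 14.34483, p* = 120.41379.
With the tax, the buyer price exceeds the seller price by 81.5: (228 − 7.5q) − (20 + 7q) = 81.5 → q' = 8.72414.
Tax revenue = 81.5 × 8.72414 = $711.02 thousand.

$711.02 thousand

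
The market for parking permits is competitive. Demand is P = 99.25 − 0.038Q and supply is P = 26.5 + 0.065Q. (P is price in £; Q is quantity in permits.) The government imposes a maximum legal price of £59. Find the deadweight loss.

£2192.05

Competitive equilibrium: 99.25 − 0.038Q = 26.5 + 0.065Q → Q* = 706.3107, P* = 72.4102.
At the ceiling P = 59, quantity supplied = (59 − 26.5)/0.065 = 500.
Willingness to pay at Q' = 500: 99.25 − 0.038·500 = 80.25.
ΔQ = 706.3107 − 500 = 206.3107; wedge = 80.25 − 59 = 21.25.
DWL = ½ × 206.3107 × 21.25 = £2192.05.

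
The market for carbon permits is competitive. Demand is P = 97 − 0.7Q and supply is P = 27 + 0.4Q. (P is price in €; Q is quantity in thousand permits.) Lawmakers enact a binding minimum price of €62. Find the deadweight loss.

€102.27 thousand

Competitive equilibrium: 97 − 0.7Q = 27 + 0.4Q → Q* = 63.6364, P* = 52.4545.
At the floor P = 62, quantity demanded = (97 − 62)/0.7 = 50.
Sellers' marginal cost at Q' = 50: 27 + 0.4·50 = 47.
ΔQ = 63.6364 − 50 = 13.6364; wedge = 62 − 47 = 15.
DWL = ½ × 13.6364 × 15 = €102.27 thousand.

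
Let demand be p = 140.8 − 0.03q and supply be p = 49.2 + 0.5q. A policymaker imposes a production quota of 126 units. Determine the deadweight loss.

581.16

Competitive equilibrium: 140.8 − 0.03q = 49.2 + 0.5q → q* = 172.8302, p* = 135.6151.
At q = 126: demand price = 140.8 − 0.03·126 = 137.02; supply price = 49.2 + 0.5·126 = 112.2.
Δq = 172.8302 − 126 = 46.8302; wedge = 137.02 − 112.2 = 24.82.
DWL = ½ × 46.8302 × 24.82 = 581.16.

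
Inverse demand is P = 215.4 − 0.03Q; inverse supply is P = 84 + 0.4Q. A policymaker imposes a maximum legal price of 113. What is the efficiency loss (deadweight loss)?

Competitive equilibrium: 215.4 − 0.03Q = 84 + 0.4Q → Q* = 305.5814, P* = 206.2326.
At the ceiling P = 113, quantity supplied = (113 − 84)/0.4 = 72.5.
Willingness to pay at Q' = 72.5: 215.4 − 0.03·72.5 = 213.225.
ΔQ = 305.5814 − 72.5 = 233.0814; wedge = 213.225 − 113 = 100.225.
Welfare loss = ½ × 233.0814 × 100.225 = 11680.29.

11680.29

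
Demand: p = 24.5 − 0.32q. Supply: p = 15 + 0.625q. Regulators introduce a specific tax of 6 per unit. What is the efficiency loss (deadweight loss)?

19.05

Competitive equilibrium: 24.5 − 0.32q = 15 + 0.625q → q* = 10.0529, p* = 21.2831.
With the tax, the buyer price exceeds the seller price by 6: (24.5 − 0.32q) − (15 + 0.625q) = 6 → q' = 3.7037.
Δq = 10.0529 − 3.7037 = 6.3492; the wedge equals the tax, 6.
Deadweight loss = ½ × 6.3492 × 6 = 19.05.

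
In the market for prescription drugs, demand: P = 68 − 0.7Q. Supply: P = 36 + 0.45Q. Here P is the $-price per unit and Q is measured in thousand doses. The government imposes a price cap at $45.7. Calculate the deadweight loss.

Competitive equilibrium: 68 − 0.7Q = 36 + 0.45Q → Q* = 27.8261, P* = 48.5217.
At the ceiling P = 45.7, quantity supplied = (45.7 − 36)/0.45 = 21.5556.
Willingness to pay at Q' = 21.5556: 68 − 0.7·21.5556 = 52.9111.
ΔQ = 27.8261 − 21.5556 = 6.2705; wedge = 52.9111 − 45.7 = 7.2111.
Deadweight loss = ½ × 6.2705 × 7.2111 = $22.61 thousand.

$22.61 thousand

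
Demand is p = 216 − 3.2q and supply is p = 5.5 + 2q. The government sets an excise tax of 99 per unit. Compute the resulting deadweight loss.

Competitive equilibrium: 216 − 3.2q = 5.5 + 2q → q* = 40.48077, p* = 86.46154.
With the tax, the buyer price exceeds the seller price by 99: (216 − 3.2q) − (5.5 + 2q) = 99 → q' = 21.44231.
Δq = 40.48077 − 21.44231 = 19.03846; the wedge equals the tax, 99.
Deadweight loss = ½ × 19.03846 × 99 = 942.40.

942.40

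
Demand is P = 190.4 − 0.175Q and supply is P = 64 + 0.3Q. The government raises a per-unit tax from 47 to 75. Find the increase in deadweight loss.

Competitive equilibrium: 190.4 − 0.175Q = 64 + 0.3Q → Q* = 266.1053, P* = 143.8316.
For a per-unit tax t: ΔQ = t/0.475, so DWL = ½·t·(t/0.475) = t²/0.95.
At t = 47: DWL = 2325.263. At t = 75: DWL = 5921.053.
Increase = 5921.053 − 2325.263 = 3595.79.

3595.79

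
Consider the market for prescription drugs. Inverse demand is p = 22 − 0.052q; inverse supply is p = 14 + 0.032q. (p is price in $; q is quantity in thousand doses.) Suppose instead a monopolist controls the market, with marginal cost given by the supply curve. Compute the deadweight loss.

Competitive equilibrium: 22 − 0.052q = 14 + 0.032q → q* = 95.2381, p* = 17.0476.
Marginal revenue: MR = 22 − 0.104q. Set MR = MC: 22 − 0.104q = 14 + 0.032q → q_m = 58.8235.
Price p_m = 22 − 0.052·58.8235 = 18.9412; MC(q_m) = 14 + 0.032·58.8235 = 15.8824.
Competitive q* = 95.2381, so Δq = 36.4146; wedge = 18.9412 − 15.8824 = 3.0588.
Deadweight loss = ½ × 36.4146 × 3.0588 = $55.69 thousand.

$55.69 thousand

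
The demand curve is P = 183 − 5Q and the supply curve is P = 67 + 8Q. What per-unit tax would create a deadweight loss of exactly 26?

26

Competitive equilibrium: 183 − 5Q = 67 + 8Q → Q* = 8.9231, P* = 138.3846.
A tax t gives ΔQ = t/13 and wedge t, so DWL = t²/26.
t²/26 = 26 → t² = 676 → t = 26.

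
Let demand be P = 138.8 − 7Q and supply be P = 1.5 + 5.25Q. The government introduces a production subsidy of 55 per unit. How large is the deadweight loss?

123.47

Competitive equilibrium: 138.8 − 7Q = 1.5 + 5.25Q → Q* = 11.2082, P* = 60.3429.
The subsidy lowers effective supply by 55: P = 5.25Q − 53.5.
New quantity: 138.8 − 7Q = 5.25Q − 53.5 → Q' = 15.698.
Overproduction ΔQ = 15.698 − 11.2082 = 4.4898; wedge = subsidy = 55.
Deadweight loss = ½ × 4.4898 × 55 = 123.47.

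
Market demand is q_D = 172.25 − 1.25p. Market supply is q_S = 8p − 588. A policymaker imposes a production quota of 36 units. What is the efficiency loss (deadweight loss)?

In inverse form: demand p = 137.8 − 0.8q, supply p = 73.5 + 0.125q.
Competitive equilibrium: 137.8 − 0.8q = 73.5 + 0.125q → q* = 69.5135, p* = 82.1892.
At q = 36: demand price = 137.8 − 0.8·36 = 109; supply price = 73.5 + 0.125·36 = 78.
Δq = 69.5135 − 36 = 33.5135; wedge = 109 − 78 = 31.
The triangle = ½ × 33.5135 × 31 = 519.46.

519.46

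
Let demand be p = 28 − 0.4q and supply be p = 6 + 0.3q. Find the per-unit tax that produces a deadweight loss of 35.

7

Competitive equilibrium: 28 − 0.4q = 6 + 0.3q → q* = 31.4286, p* = 15.4286.
A tax t gives Δq = t/0.7 and wedge t, so DWL = t²/1.4.
t²/1.4 = 35 → t² = 49 → t = 7.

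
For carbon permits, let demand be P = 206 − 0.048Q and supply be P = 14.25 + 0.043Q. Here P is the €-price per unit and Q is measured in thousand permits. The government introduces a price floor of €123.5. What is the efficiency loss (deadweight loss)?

Competitive equilibrium: 206 − 0.048Q = 14.25 + 0.043Q → Q* = 2107.14286, P* = 104.85714.
At the floor P = 123.5, quantity demanded = (206 − 123.5)/0.048 = 1718.75.
Sellers' marginal cost at Q' = 1718.75: 14.25 + 0.043·1718.75 = 88.15625.
ΔQ = 2107.14286 − 1718.75 = 388.39286; wedge = 123.5 − 88.15625 = 35.34375.
The triangle = ½ × 388.39286 × 35.34375 = €6863.63 thousand.

€6863.63 thousand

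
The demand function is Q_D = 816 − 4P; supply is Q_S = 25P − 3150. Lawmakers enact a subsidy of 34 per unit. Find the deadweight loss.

In inverse form: demand P = 204 − 0.25Q, supply P = 126 + 0.04Q.
Competitive equilibrium: 204 − 0.25Q = 126 + 0.04Q → Q* = 268.9655, P* = 136.7586.
The subsidy lowers effective supply by 34: P = 92 + 0.04Q.
New quantity: 204 − 0.25Q = 92 + 0.04Q → Q' = 386.2069.
Overproduction ΔQ = 386.2069 − 268.9655 = 117.2414; wedge = subsidy = 34.
Deadweight loss = ½ × 117.2414 × 34 = 1993.10.

1993.10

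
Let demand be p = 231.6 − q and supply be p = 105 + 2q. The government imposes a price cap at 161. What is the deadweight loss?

Competitive equilibrium: 231.6 − q = 105 + 2q → q* = 42.2, p* = 189.4.
At the ceiling p = 161, quantity supplied = (161 − 105)/2 = 28.
Willingness to pay at q' = 28: 231.6 − 1·28 = 203.6.
Δq = 42.2 − 28 = 14.2; wedge = 203.6 − 161 = 42.6.
The triangle = ½ × 14.2 × 42.6 = 302.46.

302.46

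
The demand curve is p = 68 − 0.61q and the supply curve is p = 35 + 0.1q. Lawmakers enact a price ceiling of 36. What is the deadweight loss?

472.40

Competitive equilibrium: 68 − 0.61q = 35 + 0.1q → q* = 46.4789, p* = 39.6479.
At the ceiling p = 36, quantity supplied = (36 − 35)/0.1 = 10.
Willingness to pay at q' = 10: 68 − 0.61·10 = 61.9.
Δq = 46.4789 − 10 = 36.4789; wedge = 61.9 − 36 = 25.9.
DWL = ½ × 36.4789 × 25.9 = 472.40.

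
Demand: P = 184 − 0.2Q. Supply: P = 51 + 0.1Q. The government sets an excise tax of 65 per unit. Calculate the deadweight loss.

7041.67

Competitive equilibrium: 184 − 0.2Q = 51 + 0.1Q → Q* = 443.33333, P* = 95.33333.
With the tax, the buyer price exceeds the seller price by 65: (184 − 0.2Q) − (51 + 0.1Q) = 65 → Q' = 226.66667.
ΔQ = 443.33333 − 226.66667 = 216.66666; the wedge equals the tax, 65.
DWL = ½ × 216.66666 × 65 = 7041.67.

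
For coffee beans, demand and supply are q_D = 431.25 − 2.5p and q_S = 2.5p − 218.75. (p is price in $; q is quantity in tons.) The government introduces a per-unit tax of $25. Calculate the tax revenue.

$1875

In inverse form: demand p = 172.5 − 0.4q, supply p = 87.5 + 0.4q.
Competitive equilibrium: 172.5 − 0.4q = 87.5 + 0.4q → q* = 106.25, p* = 130.
With the tax, the buyer price exceeds the seller price by 25: (172.5 − 0.4q) − (87.5 + 0.4q) = 25 → q' = 75.
Tax revenue = 25 × 75 = $1875.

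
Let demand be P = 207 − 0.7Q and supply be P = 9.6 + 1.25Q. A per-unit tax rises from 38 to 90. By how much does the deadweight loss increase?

1706.67

Competitive equilibrium: 207 − 0.7Q = 9.6 + 1.25Q → Q* = 101.2308, P* = 136.1385.
For a per-unit tax t: ΔQ = t/1.95, so DWL = ½·t·(t/1.95) = t²/3.9.
At t = 38: DWL = 370.256. At t = 90: DWL = 2076.923.
Increase = 2076.923 − 370.256 = 1706.67.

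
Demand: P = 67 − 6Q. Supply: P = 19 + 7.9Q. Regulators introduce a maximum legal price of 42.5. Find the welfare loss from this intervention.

Competitive equilibrium: 67 − 6Q = 19 + 7.9Q → Q* = 3.4532, P* = 46.2806.
At the ceiling P = 42.5, quantity supplied = (42.5 − 19)/7.9 = 2.9747.
Willingness to pay at Q' = 2.9747: 67 − 6·2.9747 = 49.1518.
ΔQ = 3.4532 − 2.9747 = 0.4785; wedge = 49.1518 − 42.5 = 6.6518.
The triangle = ½ × 0.4785 × 6.6518 = 1.59.

1.59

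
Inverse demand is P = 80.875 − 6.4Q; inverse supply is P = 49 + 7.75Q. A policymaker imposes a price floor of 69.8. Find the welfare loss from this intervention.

Competitive equilibrium: 80.875 − 6.4Q = 49 + 7.75Q → Q* = 2.2527, P* = 66.458.
At the floor P = 69.8, quantity demanded = (80.875 − 69.8)/6.4 = 1.7305.
Sellers' marginal cost at Q' = 1.7305: 49 + 7.75·1.7305 = 62.4114.
ΔQ = 2.2527 − 1.7305 = 0.5222; wedge = 69.8 − 62.4114 = 7.3886.
The triangle = ½ × 0.5222 × 7.3886 = 1.93.

1.93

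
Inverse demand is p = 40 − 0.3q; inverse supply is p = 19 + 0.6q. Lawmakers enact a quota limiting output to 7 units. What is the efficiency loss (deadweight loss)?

120.05

Competitive equilibrium: 40 − 0.3q = 19 + 0.6q → q* = 23.3333, p* = 33.
At q = 7: demand price = 40 − 0.3·7 = 37.9; supply price = 19 + 0.6·7 = 23.2.
Δq = 23.3333 − 7 = 16.3333; wedge = 37.9 − 23.2 = 14.7.
Welfare loss = ½ × 16.3333 × 14.7 = 120.05.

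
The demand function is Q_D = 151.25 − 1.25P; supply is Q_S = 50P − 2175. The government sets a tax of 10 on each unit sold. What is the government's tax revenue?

In inverse form: demand P = 121 − 0.8Q, supply P = 43.5 + 0.02Q.
Competitive equilibrium: 121 − 0.8Q = 43.5 + 0.02Q → Q* = 94.5122, P* = 45.3902.
With the tax, the buyer price exceeds the seller price by 10: (121 − 0.8Q) − (43.5 + 0.02Q) = 10 → Q' = 82.3171.
Tax revenue = 10 × 82.3171 = 823.17.

823.17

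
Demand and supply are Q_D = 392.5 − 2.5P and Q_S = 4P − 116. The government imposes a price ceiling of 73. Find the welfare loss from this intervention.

142.28

In inverse form: demand P = 157 − 0.4Q, supply P = 29 + 0.25Q.
Competitive equilibrium: 157 − 0.4Q = 29 + 0.25Q → Q* = 196.9231, P* = 78.2308.
At the ceiling P = 73, quantity supplied = (73 − 29)/0.25 = 176.
Willingness to pay at Q' = 176: 157 − 0.4·176 = 86.6.
ΔQ = 196.9231 − 176 = 20.9231; wedge = 86.6 − 73 = 13.6.
Deadweight loss = ½ × 20.9231 × 13.6 = 142.28.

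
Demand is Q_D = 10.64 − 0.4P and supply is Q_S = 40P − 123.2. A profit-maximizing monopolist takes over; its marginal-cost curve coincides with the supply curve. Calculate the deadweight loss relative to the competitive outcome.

In inverse form: demand P = 26.6 − 2.5Q, supply P = 3.08 + 0.025Q.
Competitive equilibrium: 26.6 − 2.5Q = 3.08 + 0.025Q → Q* = 9.3149, P* = 3.3129.
Marginal revenue: MR = 26.6 − 5Q. Set MR = MC: 26.6 − 5Q = 3.08 + 0.025Q → Q_m = 4.6806.
Price P_m = 26.6 − 2.5·4.6806 = 14.8985; MC(Q_m) = 3.08 + 0.025·4.6806 = 3.197.
Competitive Q* = 9.3149, so ΔQ = 4.6343; wedge = 14.8985 − 3.197 = 11.7015.
Deadweight loss = ½ × 4.6343 × 11.7015 = 27.11.

27.11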